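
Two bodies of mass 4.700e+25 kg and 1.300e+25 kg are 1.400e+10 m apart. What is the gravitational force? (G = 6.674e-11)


F = G*m1*m2/r^2 = 6.674e-11 * 4.700e+25 * 1.300e+25 / (1.400e+10)^2 = 6.674e-11 * 6.110e+50 / 1.960e+20 = 2.081e+20

2.081e+20 N


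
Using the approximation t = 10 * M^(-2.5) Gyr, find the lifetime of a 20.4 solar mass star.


t = 10 * M^(-2.5) = 10 * 20.4^(-2.5) = 0.0053

0.0053 Gyr


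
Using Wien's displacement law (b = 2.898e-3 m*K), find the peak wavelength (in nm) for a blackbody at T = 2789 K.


lam_max = b / T = 2.898e-3 / 2789 = 1.039e-06 m = 1039.0821 nm

1039.0821 nm


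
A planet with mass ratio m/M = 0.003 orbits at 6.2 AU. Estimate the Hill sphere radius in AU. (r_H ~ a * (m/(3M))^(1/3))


r_H = a * (m/3M)^(1/3) = 6.2 * (0.003/3)^(1/3) = 0.62

0.62 AU


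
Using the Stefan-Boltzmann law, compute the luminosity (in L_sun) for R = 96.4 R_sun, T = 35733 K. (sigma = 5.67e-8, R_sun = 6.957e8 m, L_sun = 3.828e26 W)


R = 96.4 * 6.957e8 m = 6.706548e+10 m. L = 4*pi*R^2*sigma*T^4 = 4*pi*(6.706548e+10)^2 * 5.67e-8 * 35733^4 = 5.224790907e+33 W. L/L_sun = 5.224790907e+33 / 3.828e26 = 1.365e+07

1.365e+07 L_sun


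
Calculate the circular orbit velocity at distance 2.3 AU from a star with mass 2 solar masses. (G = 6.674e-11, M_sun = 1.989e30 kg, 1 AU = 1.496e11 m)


v = sqrt(GM/r) = sqrt(6.674e-11 * 3.978e+30 / 3.441e+11) = 27777.6675

27777.6675 m/s


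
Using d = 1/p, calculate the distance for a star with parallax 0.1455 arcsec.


d = 1/p = 1/0.1455 = 6.8729

6.8729 pc


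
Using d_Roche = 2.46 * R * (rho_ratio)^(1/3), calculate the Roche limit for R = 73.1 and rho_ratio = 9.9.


d_Roche = 2.46 * 73.1 * 9.9^(1/3) = 386.1276

386.1276


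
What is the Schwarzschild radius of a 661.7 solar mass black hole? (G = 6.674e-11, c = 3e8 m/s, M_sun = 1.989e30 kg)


M = 661.7 * 1.989e30 kg = 1.3161213e+33 kg. rs = 2GM/c^2 = 2 * 6.674e-11 * 1.3161213e+33 / (3e8)^2 = 1.952e+06

1.952e+06 m


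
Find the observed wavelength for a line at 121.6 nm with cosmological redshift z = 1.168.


lam_obs = lam_emit * (1 + z) = 121.6 * (1 + 1.168) = 263.6288

263.6288 nm


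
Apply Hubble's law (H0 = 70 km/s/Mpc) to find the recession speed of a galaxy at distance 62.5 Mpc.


v = H0 * d = 70 * 62.5 = 4375.0

4375.0 km/s


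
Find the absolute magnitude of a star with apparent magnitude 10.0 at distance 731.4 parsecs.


M = m - 5*log10(d) + 5 = 10.0 - 5*log10(731.4) + 5 = 0.6792

0.6792


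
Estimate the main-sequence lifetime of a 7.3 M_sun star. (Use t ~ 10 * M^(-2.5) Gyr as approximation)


t = 10 * M^(-2.5) = 10 * 7.3^(-2.5) = 0.0695

0.0695 Gyr


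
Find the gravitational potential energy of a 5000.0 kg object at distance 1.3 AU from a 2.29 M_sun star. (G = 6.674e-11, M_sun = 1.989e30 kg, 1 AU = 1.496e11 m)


M = 2.29 * 1.989e30 kg = 4.55481e+30 kg; r = 1.3 AU * 1.496e11 m/AU = 1.9448e+11 m. U = -GM*m/r = -(6.674e-11 * 4.55481e+30 * 5000.0) / 1.9448e+11 = -7.815e+12

-7.815e+12 J


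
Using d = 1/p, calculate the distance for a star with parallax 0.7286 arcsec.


d = 1/p = 1/0.7286 = 1.3725

1.3725 pc


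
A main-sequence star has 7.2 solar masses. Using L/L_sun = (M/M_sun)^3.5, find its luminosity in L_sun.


L/L_sun = (M/M_sun)^3.5 = 7.2^3.5 = 1001.5295

1001.5295 L_sun


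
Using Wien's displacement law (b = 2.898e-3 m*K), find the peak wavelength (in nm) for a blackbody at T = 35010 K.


lam_max = b / T = 2.898e-3 / 35010 = 8.278e-08 m = 82.7763 nm

82.7763 nm


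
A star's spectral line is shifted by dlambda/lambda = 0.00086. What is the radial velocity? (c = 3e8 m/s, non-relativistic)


v = (dlambda/lambda) * c = 0.00086 * 3e8 = 258000.0

258000.0 m/s


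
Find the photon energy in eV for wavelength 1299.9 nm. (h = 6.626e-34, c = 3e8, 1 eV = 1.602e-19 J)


E = hc/lambda = 6.626e-34 * 3e8 / 1.300e-06 = 1.529e-19 J = 0.9546 eV

0.9546 eV


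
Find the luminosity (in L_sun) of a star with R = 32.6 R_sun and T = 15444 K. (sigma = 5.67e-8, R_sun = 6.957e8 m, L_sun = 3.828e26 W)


R = 32.6 * 6.957e8 m = 2.267982e+10 m. L = 4*pi*R^2*sigma*T^4 = 4*pi*(2.267982e+10)^2 * 5.67e-8 * 15444^4 = 2.085025168e+31 W. L/L_sun = 2.085025168e+31 / 3.828e26 = 54467.7421

54467.7421 L_sun


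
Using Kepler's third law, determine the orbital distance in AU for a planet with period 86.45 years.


a = P^(2/3) = 86.45^(2/3) = 19.5513

19.5513 AU


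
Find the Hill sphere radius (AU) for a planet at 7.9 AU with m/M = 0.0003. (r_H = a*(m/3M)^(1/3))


r_H = a * (m/3M)^(1/3) = 7.9 * (0.0003/3)^(1/3) = 0.3667

0.3667 AU


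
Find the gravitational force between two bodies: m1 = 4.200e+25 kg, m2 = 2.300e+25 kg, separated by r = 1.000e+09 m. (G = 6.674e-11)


F = G*m1*m2/r^2 = 6.674e-11 * 4.200e+25 * 2.300e+25 / (1.000e+09)^2 = 6.674e-11 * 9.660e+50 / 1.000e+18 = 6.447e+22

6.447e+22 N


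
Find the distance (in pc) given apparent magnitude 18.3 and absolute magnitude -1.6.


d = 10^((m - M + 5)/5) = 10^((18.3 - -1.6 + 5)/5) = 95499.2586

95499.2586 pc


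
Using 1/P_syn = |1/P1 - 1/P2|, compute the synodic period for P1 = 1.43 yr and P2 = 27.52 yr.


1/P_syn = |1/P1 - 1/P2| = |1/1.43 - 1/27.52| => P_syn = 1.5084

1.5084 years


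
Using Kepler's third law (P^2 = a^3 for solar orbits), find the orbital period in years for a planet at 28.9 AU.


P = a^(3/2) = 28.9^1.5 = 155.3627

155.3627 years


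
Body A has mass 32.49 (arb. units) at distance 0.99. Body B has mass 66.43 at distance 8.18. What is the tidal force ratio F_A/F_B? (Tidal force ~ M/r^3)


Ratio = (M1/r1^3) / (M2/r2^3) = (32.49/0.99^3) / (66.43/8.18^3) = 275.8924

275.8924


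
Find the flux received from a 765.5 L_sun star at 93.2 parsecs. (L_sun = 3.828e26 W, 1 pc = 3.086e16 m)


F = L / (4*pi*d^2) = 2.930e+29 / (4*pi*(2.876e+18)^2) = 2.819e-09

2.819e-09 W/m^2


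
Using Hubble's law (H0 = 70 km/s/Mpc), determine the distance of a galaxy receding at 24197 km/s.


d = v / H0 = 24197 / 70 = 345.6714

345.6714 Mpc


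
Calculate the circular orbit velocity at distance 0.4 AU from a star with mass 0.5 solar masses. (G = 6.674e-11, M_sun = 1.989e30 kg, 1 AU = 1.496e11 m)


v = sqrt(GM/r) = sqrt(6.674e-11 * 9.945e+29 / 5.984e+10) = 33304.2534

33304.2534 m/s


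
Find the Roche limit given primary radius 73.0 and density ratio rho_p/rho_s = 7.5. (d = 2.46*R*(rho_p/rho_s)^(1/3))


d_Roche = 2.46 * 73.0 * 7.5^(1/3) = 351.516

351.516


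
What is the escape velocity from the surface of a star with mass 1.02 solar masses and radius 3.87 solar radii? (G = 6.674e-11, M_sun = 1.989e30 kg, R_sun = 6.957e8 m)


M = 1.02 * 1.989e30 kg = 2.02878e+30 kg; R = 3.87 * 6.957e8 m = 2.692359e+09 m. v_esc = sqrt(2GM/R) = sqrt(2 * 6.674e-11 * 2.02878e+30 / 2.692359e+09) = 317145.8934

317145.8934 m/s


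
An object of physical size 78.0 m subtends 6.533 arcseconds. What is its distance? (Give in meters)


D = size / theta_rad, theta_rad = 6.533 * pi/(180*3600) = 3.167e-05, D = 2.463e+06

2.463e+06 m


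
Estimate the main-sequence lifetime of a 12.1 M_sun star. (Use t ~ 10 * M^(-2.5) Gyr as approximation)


t = 10 * M^(-2.5) = 10 * 12.1^(-2.5) = 0.0196

0.0196 Gyr


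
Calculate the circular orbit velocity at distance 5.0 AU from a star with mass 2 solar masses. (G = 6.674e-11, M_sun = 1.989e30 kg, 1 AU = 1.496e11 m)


v = sqrt(GM/r) = sqrt(6.674e-11 * 3.978e+30 / 7.480e+11) = 18839.7307

18839.7307 m/s


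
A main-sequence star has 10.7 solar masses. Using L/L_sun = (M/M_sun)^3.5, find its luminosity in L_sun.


L/L_sun = (M/M_sun)^3.5 = 10.7^3.5 = 4007.2203

4007.2203 L_sun


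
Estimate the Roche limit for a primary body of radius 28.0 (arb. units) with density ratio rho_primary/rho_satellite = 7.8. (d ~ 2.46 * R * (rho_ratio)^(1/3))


d_Roche = 2.46 * 28.0 * 7.8^(1/3) = 136.6023

136.6023


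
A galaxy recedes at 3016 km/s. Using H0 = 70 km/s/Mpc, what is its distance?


d = v / H0 = 3016 / 70 = 43.0857

43.0857 Mpc


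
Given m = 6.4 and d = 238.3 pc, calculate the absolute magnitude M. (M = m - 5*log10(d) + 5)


M = m - 5*log10(d) + 5 = 6.4 - 5*log10(238.3) + 5 = -0.4856

-0.4856


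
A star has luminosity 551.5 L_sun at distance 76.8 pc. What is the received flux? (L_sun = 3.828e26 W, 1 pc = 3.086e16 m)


F = L / (4*pi*d^2) = 2.111e+29 / (4*pi*(2.370e+18)^2) = 2.991e-09

2.991e-09 W/m^2


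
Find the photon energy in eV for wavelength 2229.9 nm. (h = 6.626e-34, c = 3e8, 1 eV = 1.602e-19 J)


E = hc/lambda = 6.626e-34 * 3e8 / 2.230e-06 = 8.914e-20 J = 0.5564 eV

0.5564 eV


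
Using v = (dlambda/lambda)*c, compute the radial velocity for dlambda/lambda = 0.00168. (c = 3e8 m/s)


v = (dlambda/lambda) * c = 0.00168 * 3e8 = 504000.0

504000.0 m/s


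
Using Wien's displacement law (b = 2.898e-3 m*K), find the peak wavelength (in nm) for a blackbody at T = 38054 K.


lam_max = b / T = 2.898e-3 / 38054 = 7.615e-08 m = 76.1549 nm

76.1549 nm


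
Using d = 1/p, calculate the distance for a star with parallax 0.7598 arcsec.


d = 1/p = 1/0.7598 = 1.3161

1.3161 pc


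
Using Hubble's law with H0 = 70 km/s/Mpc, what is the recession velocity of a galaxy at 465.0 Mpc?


v = H0 * d = 70 * 465.0 = 32550.0

32550.0 km/s


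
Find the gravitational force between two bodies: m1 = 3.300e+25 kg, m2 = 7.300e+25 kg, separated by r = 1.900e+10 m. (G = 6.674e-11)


F = G*m1*m2/r^2 = 6.674e-11 * 3.300e+25 * 7.300e+25 / (1.900e+10)^2 = 6.674e-11 * 2.409e+51 / 3.610e+20 = 4.454e+20

4.454e+20 N


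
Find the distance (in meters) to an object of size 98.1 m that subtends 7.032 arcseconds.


D = size / theta_rad, theta_rad = 7.032 * pi/(180*3600) = 3.409e-05, D = 2.877e+06

2.877e+06 m


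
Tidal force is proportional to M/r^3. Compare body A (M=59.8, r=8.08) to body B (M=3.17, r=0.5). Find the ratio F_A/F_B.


Ratio = (M1/r1^3) / (M2/r2^3) = (59.8/8.08^3) / (3.17/0.5^3) = 0.0045

0.0045


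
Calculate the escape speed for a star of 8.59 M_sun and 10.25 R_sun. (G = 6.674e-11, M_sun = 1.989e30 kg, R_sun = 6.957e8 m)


M = 8.59 * 1.989e30 kg = 1.708551e+31 kg; R = 10.25 * 6.957e8 m = 7.130925e+09 m. v_esc = sqrt(2GM/R) = sqrt(2 * 6.674e-11 * 1.708551e+31 / 7.130925e+09) = 565521.5228

565521.5228 m/s


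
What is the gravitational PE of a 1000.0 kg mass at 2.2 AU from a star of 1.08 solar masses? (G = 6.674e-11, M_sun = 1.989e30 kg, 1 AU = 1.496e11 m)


M = 1.08 * 1.989e30 kg = 2.14812e+30 kg; r = 2.2 AU * 1.496e11 m/AU = 3.2912e+11 m. U = -GM*m/r = -(6.674e-11 * 2.14812e+30 * 1000.0) / 3.2912e+11 = -4.356e+11

-4.356e+11 J


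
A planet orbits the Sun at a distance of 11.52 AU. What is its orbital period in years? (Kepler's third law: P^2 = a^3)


P = a^(3/2) = 11.52^1.5 = 39.1002

39.1002 years


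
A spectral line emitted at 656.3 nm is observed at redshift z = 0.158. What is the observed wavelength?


lam_obs = lam_emit * (1 + z) = 656.3 * (1 + 0.158) = 759.9954

759.9954 nm


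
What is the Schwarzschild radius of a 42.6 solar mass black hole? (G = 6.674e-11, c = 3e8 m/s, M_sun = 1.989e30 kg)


M = 42.6 * 1.989e30 kg = 8.47314e+31 kg. rs = 2GM/c^2 = 2 * 6.674e-11 * 8.47314e+31 / (3e8)^2 = 125666.0808

125666.0808 m


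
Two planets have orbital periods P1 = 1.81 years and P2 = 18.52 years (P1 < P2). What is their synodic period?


1/P_syn = |1/P1 - 1/P2| = |1/1.81 - 1/18.52| => P_syn = 2.0061

2.0061 years


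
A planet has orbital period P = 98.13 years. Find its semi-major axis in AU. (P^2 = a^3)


a = P^(2/3) = 98.13^(2/3) = 21.2749

21.2749 AU


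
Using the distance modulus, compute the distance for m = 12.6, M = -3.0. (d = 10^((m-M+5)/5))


d = 10^((m - M + 5)/5) = 10^((12.6 - -3.0 + 5)/5) = 13182.5674

13182.5674 pc


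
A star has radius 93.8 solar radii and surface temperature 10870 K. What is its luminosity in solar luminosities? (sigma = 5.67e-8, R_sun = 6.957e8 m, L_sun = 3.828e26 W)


R = 93.8 * 6.957e8 m = 6.525666e+10 m. L = 4*pi*R^2*sigma*T^4 = 4*pi*(6.525666e+10)^2 * 5.67e-8 * 10870^4 = 4.236047124e+31 W. L/L_sun = 4.236047124e+31 / 3.828e26 = 110659.5382

110659.5382 L_sun


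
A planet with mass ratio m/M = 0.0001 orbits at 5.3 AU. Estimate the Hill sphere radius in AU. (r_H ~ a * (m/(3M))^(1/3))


r_H = a * (m/3M)^(1/3) = 5.3 * (0.0001/3)^(1/3) = 0.1706

0.1706 AU


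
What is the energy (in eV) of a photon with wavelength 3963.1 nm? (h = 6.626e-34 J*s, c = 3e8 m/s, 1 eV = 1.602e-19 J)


E = hc/lambda = 6.626e-34 * 3e8 / 3.963e-06 = 5.016e-20 J = 0.3131 eV

0.3131 eV


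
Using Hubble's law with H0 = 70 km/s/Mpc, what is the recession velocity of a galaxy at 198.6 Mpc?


v = H0 * d = 70 * 198.6 = 13902.0

13902.0 km/s


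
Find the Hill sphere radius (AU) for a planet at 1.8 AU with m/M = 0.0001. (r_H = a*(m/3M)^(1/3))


r_H = a * (m/3M)^(1/3) = 1.8 * (0.0001/3)^(1/3) = 0.0579

0.0579 AU


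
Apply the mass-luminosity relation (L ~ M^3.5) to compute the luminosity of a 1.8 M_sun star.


L/L_sun = (M/M_sun)^3.5 = 1.8^3.5 = 7.8244

7.8244 L_sun


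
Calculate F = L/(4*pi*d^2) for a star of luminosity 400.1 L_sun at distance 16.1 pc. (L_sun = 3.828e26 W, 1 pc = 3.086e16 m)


F = L / (4*pi*d^2) = 1.532e+29 / (4*pi*(4.968e+17)^2) = 4.937e-08

4.937e-08 W/m^2


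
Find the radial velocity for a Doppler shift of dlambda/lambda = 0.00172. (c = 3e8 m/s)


v = (dlambda/lambda) * c = 0.00172 * 3e8 = 516000.0

516000.0 m/s


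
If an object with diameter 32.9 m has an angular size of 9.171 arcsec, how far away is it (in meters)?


D = size / theta_rad, theta_rad = 9.171 * pi/(180*3600) = 4.446e-05, D = 739953.3448

739953.3448 m


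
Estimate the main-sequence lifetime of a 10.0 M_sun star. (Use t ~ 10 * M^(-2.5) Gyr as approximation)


t = 10 * M^(-2.5) = 10 * 10.0^(-2.5) = 0.0316

0.0316 Gyr


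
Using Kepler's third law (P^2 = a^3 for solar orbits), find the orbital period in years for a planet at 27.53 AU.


P = a^(3/2) = 27.53^1.5 = 144.4473

144.4473 years


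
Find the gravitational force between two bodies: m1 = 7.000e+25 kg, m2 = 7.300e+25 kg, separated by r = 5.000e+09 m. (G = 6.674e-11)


F = G*m1*m2/r^2 = 6.674e-11 * 7.000e+25 * 7.300e+25 / (5.000e+09)^2 = 6.674e-11 * 5.110e+51 / 2.500e+19 = 1.364e+22

1.364e+22 N


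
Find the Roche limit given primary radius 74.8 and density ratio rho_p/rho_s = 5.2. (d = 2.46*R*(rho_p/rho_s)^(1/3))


d_Roche = 2.46 * 74.8 * 5.2^(1/3) = 318.7899

318.7899


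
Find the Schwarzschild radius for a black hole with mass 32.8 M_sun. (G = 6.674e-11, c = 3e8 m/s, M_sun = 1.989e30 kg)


M = 32.8 * 1.989e30 kg = 6.52392e+31 kg. rs = 2GM/c^2 = 2 * 6.674e-11 * 6.52392e+31 / (3e8)^2 = 96756.9824

96756.9824 m


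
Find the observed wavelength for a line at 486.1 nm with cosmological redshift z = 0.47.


lam_obs = lam_emit * (1 + z) = 486.1 * (1 + 0.47) = 714.567

714.567 nm


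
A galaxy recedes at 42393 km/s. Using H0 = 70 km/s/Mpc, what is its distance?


d = v / H0 = 42393 / 70 = 605.6143

605.6143 Mpc


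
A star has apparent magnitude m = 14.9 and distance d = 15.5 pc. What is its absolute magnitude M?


M = m - 5*log10(d) + 5 = 14.9 - 5*log10(15.5) + 5 = 13.9483

13.9483


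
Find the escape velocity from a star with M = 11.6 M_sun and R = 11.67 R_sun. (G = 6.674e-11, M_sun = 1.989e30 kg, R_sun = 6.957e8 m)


M = 11.6 * 1.989e30 kg = 2.30724e+31 kg; R = 11.67 * 6.957e8 m = 8.118819e+09 m. v_esc = sqrt(2GM/R) = sqrt(2 * 6.674e-11 * 2.30724e+31 / 8.118819e+09) = 615896.9529

615896.9529 m/s


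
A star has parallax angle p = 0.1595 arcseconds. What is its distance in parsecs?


d = 1/p = 1/0.1595 = 6.2696

6.2696 pc


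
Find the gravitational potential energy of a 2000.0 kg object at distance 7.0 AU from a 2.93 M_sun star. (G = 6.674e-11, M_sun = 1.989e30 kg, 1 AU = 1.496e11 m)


M = 2.93 * 1.989e30 kg = 5.82777e+30 kg; r = 7.0 AU * 1.496e11 m/AU = 1.0472e+12 m. U = -GM*m/r = -(6.674e-11 * 5.82777e+30 * 2000.0) / 1.0472e+12 = -7.428e+11

-7.428e+11 J


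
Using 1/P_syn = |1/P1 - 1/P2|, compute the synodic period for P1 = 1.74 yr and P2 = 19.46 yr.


1/P_syn = |1/P1 - 1/P2| = |1/1.74 - 1/19.46| => P_syn = 1.9109

1.9109 years


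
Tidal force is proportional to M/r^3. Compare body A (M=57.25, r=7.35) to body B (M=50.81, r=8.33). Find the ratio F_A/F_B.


Ratio = (M1/r1^3) / (M2/r2^3) = (57.25/7.35^3) / (50.81/8.33^3) = 1.6402

1.6402


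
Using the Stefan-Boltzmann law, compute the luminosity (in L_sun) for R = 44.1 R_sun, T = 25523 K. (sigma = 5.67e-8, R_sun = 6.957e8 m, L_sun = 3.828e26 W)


R = 44.1 * 6.957e8 m = 3.068037e+10 m. L = 4*pi*R^2*sigma*T^4 = 4*pi*(3.068037e+10)^2 * 5.67e-8 * 25523^4 = 2.84603994e+32 W. L/L_sun = 2.84603994e+32 / 3.828e26 = 743479.6081

743479.6081 L_sun


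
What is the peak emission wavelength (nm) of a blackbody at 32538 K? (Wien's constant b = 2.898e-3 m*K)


lam_max = b / T = 2.898e-3 / 32538 = 8.907e-08 m = 89.0651 nm

89.0651 nm


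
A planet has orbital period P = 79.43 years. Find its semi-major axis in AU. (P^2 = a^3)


a = P^(2/3) = 79.43^(2/3) = 18.4781

18.4781 AU


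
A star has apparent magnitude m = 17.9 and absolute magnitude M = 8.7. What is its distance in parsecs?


d = 10^((m - M + 5)/5) = 10^((17.9 - 8.7 + 5)/5) = 691.831

691.831 pc


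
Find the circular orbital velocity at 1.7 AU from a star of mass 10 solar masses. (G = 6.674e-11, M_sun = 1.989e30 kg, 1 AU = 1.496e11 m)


v = sqrt(GM/r) = sqrt(6.674e-11 * 1.989e+31 / 2.543e+11) = 72247.0694

72247.0694 m/s


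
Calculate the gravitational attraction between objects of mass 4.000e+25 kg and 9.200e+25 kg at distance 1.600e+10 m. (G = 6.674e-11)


F = G*m1*m2/r^2 = 6.674e-11 * 4.000e+25 * 9.200e+25 / (1.600e+10)^2 = 6.674e-11 * 3.680e+51 / 2.560e+20 = 9.594e+20

9.594e+20 N


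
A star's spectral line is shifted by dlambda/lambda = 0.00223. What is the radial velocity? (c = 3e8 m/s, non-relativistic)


v = (dlambda/lambda) * c = 0.00223 * 3e8 = 669000.0

669000.0 m/s


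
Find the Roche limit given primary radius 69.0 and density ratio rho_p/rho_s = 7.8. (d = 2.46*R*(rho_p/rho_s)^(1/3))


d_Roche = 2.46 * 69.0 * 7.8^(1/3) = 336.6271

336.6271


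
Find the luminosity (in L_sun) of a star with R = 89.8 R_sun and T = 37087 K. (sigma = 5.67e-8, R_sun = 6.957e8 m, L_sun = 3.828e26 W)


R = 89.8 * 6.957e8 m = 6.247386e+10 m. L = 4*pi*R^2*sigma*T^4 = 4*pi*(6.247386e+10)^2 * 5.67e-8 * 37087^4 = 5.261098345e+33 W. L/L_sun = 5.261098345e+33 / 3.828e26 = 1.374e+07

1.374e+07 L_sun


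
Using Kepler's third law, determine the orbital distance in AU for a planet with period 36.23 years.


a = P^(2/3) = 36.23^(2/3) = 10.9491

10.9491 AU


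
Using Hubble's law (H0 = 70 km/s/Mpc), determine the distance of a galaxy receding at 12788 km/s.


d = v / H0 = 12788 / 70 = 182.6857

182.6857 Mpc


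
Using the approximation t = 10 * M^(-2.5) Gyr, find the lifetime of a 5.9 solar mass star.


t = 10 * M^(-2.5) = 10 * 5.9^(-2.5) = 0.1183

0.1183 Gyr


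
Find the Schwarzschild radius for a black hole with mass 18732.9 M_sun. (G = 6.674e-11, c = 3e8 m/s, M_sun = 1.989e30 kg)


M = 18732.9 * 1.989e30 kg = 3.72597381e+34 kg. rs = 2GM/c^2 = 2 * 6.674e-11 * 3.72597381e+34 / (3e8)^2 = 5.526e+07

5.526e+07 m


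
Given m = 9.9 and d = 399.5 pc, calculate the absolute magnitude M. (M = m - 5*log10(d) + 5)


M = m - 5*log10(d) + 5 = 9.9 - 5*log10(399.5) + 5 = 1.8924

1.8924


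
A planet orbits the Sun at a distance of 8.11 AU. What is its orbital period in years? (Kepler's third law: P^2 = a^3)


P = a^(3/2) = 8.11^1.5 = 23.0957

23.0957 years


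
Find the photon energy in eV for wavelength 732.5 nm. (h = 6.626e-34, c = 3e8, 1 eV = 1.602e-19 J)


E = hc/lambda = 6.626e-34 * 3e8 / 7.325e-07 = 2.714e-19 J = 1.694 eV

1.694 eV


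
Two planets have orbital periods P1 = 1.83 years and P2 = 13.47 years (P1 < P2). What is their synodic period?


1/P_syn = |1/P1 - 1/P2| = |1/1.83 - 1/13.47| => P_syn = 2.1177

2.1177 years


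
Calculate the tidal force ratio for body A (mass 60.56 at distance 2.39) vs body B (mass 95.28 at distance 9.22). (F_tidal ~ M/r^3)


Ratio = (M1/r1^3) / (M2/r2^3) = (60.56/2.39^3) / (95.28/9.22^3) = 36.4908

36.4908


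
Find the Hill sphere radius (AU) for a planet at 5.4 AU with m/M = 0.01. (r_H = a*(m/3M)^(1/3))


r_H = a * (m/3M)^(1/3) = 5.4 * (0.01/3)^(1/3) = 0.8067

0.8067 AU


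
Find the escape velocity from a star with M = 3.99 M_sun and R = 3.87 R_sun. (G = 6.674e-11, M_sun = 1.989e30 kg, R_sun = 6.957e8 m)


M = 3.99 * 1.989e30 kg = 7.93611e+30 kg; R = 3.87 * 6.957e8 m = 2.692359e+09 m. v_esc = sqrt(2GM/R) = sqrt(2 * 6.674e-11 * 7.93611e+30 / 2.692359e+09) = 627256.9099

627256.9099 m/s


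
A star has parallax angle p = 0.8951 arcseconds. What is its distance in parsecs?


d = 1/p = 1/0.8951 = 1.1172

1.1172 pc


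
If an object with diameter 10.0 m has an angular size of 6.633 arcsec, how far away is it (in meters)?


D = size / theta_rad, theta_rad = 6.633 * pi/(180*3600) = 3.216e-05, D = 310967.5957

310967.5957 m


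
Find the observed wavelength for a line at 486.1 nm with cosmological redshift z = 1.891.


lam_obs = lam_emit * (1 + z) = 486.1 * (1 + 1.891) = 1405.3151

1405.3151 nm


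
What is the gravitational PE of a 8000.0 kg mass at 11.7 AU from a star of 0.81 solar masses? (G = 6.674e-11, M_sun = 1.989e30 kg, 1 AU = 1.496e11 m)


M = 0.81 * 1.989e30 kg = 1.61109e+30 kg; r = 11.7 AU * 1.496e11 m/AU = 1.75032e+12 m. U = -GM*m/r = -(6.674e-11 * 1.61109e+30 * 8000.0) / 1.75032e+12 = -4.914e+11

-4.914e+11 J


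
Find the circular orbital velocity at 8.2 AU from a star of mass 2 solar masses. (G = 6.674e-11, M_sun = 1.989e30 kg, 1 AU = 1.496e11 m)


v = sqrt(GM/r) = sqrt(6.674e-11 * 3.978e+30 / 1.227e+12) = 14711.3581

14711.3581 m/s


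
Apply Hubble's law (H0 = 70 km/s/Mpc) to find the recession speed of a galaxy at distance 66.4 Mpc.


v = H0 * d = 70 * 66.4 = 4648.0

4648.0 km/s


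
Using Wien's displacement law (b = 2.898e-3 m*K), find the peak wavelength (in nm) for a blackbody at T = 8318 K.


lam_max = b / T = 2.898e-3 / 8318 = 3.484e-07 m = 348.4011 nm

348.4011 nm


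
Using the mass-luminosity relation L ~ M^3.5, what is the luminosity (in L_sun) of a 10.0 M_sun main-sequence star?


L/L_sun = (M/M_sun)^3.5 = 10.0^3.5 = 3162.2777

3162.2777 L_sun


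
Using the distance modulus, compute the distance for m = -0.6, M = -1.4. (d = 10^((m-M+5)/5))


d = 10^((m - M + 5)/5) = 10^((-0.6 - -1.4 + 5)/5) = 14.4544

14.4544 pc


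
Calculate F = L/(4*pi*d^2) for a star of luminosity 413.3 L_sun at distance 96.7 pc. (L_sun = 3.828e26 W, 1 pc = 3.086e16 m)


F = L / (4*pi*d^2) = 1.582e+29 / (4*pi*(2.984e+18)^2) = 1.414e-09

1.414e-09 W/m^2


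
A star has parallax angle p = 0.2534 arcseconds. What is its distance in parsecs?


d = 1/p = 1/0.2534 = 3.9463

3.9463 pc


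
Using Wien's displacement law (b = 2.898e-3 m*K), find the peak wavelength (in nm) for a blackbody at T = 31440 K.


lam_max = b / T = 2.898e-3 / 31440 = 9.218e-08 m = 92.1756 nm

92.1756 nm


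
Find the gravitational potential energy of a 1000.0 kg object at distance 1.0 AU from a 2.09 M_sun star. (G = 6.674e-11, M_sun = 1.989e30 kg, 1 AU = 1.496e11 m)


M = 2.09 * 1.989e30 kg = 4.15701e+30 kg; r = 1.0 AU * 1.496e11 m/AU = 1.496e+11 m. U = -GM*m/r = -(6.674e-11 * 4.15701e+30 * 1000.0) / 1.496e+11 = -1.855e+12

-1.855e+12 J


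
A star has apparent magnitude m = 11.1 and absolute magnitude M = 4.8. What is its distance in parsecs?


d = 10^((m - M + 5)/5) = 10^((11.1 - 4.8 + 5)/5) = 181.9701

181.9701 pc


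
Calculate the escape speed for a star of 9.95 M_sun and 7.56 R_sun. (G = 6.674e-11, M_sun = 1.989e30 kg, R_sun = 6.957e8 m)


M = 9.95 * 1.989e30 kg = 1.979055e+31 kg; R = 7.56 * 6.957e8 m = 5.259492e+09 m. v_esc = sqrt(2GM/R) = sqrt(2 * 6.674e-11 * 1.979055e+31 / 5.259492e+09) = 708704.4039

708704.4039 m/s


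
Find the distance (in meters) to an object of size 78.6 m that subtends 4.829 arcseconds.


D = size / theta_rad, theta_rad = 4.829 * pi/(180*3600) = 2.341e-05, D = 3.357e+06

3.357e+06 m


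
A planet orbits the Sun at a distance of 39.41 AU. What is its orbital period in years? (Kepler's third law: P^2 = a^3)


P = a^(3/2) = 39.41^1.5 = 247.4057

247.4057 years


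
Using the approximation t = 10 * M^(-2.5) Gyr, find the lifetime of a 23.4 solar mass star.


t = 10 * M^(-2.5) = 10 * 23.4^(-2.5) = 0.0038

0.0038 Gyr


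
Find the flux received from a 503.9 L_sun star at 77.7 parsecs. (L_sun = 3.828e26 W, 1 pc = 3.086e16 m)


F = L / (4*pi*d^2) = 1.929e+29 / (4*pi*(2.398e+18)^2) = 2.670e-09

2.670e-09 W/m^2


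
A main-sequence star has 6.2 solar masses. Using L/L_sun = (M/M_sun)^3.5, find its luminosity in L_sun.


L/L_sun = (M/M_sun)^3.5 = 6.2^3.5 = 593.4319

593.4319 L_sun


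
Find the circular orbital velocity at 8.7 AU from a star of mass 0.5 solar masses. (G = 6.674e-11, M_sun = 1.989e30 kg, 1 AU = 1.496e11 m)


v = sqrt(GM/r) = sqrt(6.674e-11 * 9.945e+29 / 1.302e+12) = 7141.1815

7141.1815 m/s


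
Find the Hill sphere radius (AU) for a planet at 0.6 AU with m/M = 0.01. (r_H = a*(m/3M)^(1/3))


r_H = a * (m/3M)^(1/3) = 0.6 * (0.01/3)^(1/3) = 0.0896

0.0896 AU


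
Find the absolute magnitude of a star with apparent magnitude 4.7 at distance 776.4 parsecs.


M = m - 5*log10(d) + 5 = 4.7 - 5*log10(776.4) + 5 = -4.7504

-4.7504


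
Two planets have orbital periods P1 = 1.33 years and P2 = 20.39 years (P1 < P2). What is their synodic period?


1/P_syn = |1/P1 - 1/P2| = |1/1.33 - 1/20.39| => P_syn = 1.4228

1.4228 years


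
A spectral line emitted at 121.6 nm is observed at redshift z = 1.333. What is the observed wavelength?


lam_obs = lam_emit * (1 + z) = 121.6 * (1 + 1.333) = 283.6928

283.6928 nm


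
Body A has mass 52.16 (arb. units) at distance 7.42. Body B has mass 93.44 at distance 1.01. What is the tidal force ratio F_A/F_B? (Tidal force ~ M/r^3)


Ratio = (M1/r1^3) / (M2/r2^3) = (52.16/7.42^3) / (93.44/1.01^3) = 0.0014

0.0014


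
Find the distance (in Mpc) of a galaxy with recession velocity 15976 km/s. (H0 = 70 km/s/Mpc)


d = v / H0 = 15976 / 70 = 228.2286

228.2286 Mpc


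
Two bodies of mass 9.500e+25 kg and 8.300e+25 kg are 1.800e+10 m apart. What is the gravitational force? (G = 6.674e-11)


F = G*m1*m2/r^2 = 6.674e-11 * 9.500e+25 * 8.300e+25 / (1.800e+10)^2 = 6.674e-11 * 7.885e+51 / 3.240e+20 = 1.624e+21

1.624e+21 N


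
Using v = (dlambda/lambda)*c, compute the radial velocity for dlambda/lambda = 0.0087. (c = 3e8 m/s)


v = (dlambda/lambda) * c = 0.0087 * 3e8 = 2.610e+06

2.610e+06 m/s


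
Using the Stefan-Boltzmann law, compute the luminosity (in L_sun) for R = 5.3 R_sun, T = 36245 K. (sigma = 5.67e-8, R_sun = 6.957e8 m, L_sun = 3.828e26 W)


R = 5.3 * 6.957e8 m = 3.68721e+09 m. L = 4*pi*R^2*sigma*T^4 = 4*pi*(3.68721e+09)^2 * 5.67e-8 * 36245^4 = 1.671787544e+31 W. L/L_sun = 1.671787544e+31 / 3.828e26 = 43672.6109

43672.6109 L_sun


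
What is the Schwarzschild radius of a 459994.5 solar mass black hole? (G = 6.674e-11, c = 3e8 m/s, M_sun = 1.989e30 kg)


M = 459994.5 * 1.989e30 kg = 9.149290605e+35 kg. rs = 2GM/c^2 = 2 * 6.674e-11 * 9.149290605e+35 / (3e8)^2 = 1.357e+09

1.357e+09 m


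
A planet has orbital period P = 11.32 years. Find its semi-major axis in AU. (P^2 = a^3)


a = P^(2/3) = 11.32^(2/3) = 5.0416

5.0416 AU


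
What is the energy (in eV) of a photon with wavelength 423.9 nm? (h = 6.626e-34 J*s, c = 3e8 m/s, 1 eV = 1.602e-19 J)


E = hc/lambda = 6.626e-34 * 3e8 / 4.239e-07 = 4.689e-19 J = 2.9272 eV

2.9272 eV


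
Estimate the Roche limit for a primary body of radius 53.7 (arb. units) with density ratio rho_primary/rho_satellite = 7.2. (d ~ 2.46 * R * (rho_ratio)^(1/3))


d_Roche = 2.46 * 53.7 * 7.2^(1/3) = 255.0862

255.0862


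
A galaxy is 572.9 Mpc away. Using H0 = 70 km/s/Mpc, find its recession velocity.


v = H0 * d = 70 * 572.9 = 40103.0

40103.0 km/s


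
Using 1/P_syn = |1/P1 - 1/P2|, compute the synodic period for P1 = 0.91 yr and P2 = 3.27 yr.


1/P_syn = |1/P1 - 1/P2| = |1/0.91 - 1/3.27| => P_syn = 1.2609

1.2609 years


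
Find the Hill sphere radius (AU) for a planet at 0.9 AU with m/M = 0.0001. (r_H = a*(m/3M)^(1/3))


r_H = a * (m/3M)^(1/3) = 0.9 * (0.0001/3)^(1/3) = 0.029

0.029 AU


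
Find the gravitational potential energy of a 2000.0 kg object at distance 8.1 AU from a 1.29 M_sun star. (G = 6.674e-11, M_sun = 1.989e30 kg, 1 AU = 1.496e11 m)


M = 1.29 * 1.989e30 kg = 2.56581e+30 kg; r = 8.1 AU * 1.496e11 m/AU = 1.21176e+12 m. U = -GM*m/r = -(6.674e-11 * 2.56581e+30 * 2000.0) / 1.21176e+12 = -2.826e+11

-2.826e+11 J


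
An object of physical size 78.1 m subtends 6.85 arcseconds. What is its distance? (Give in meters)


D = size / theta_rad, theta_rad = 6.85 * pi/(180*3600) = 3.321e-05, D = 2.352e+06

2.352e+06 m


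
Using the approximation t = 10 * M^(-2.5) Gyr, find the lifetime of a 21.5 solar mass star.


t = 10 * M^(-2.5) = 10 * 21.5^(-2.5) = 0.0047

0.0047 Gyr


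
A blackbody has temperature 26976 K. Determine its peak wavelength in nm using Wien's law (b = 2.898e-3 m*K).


lam_max = b / T = 2.898e-3 / 26976 = 1.074e-07 m = 107.4288 nm

107.4288 nm


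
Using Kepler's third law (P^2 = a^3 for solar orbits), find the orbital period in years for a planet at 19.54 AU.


P = a^(3/2) = 19.54^1.5 = 86.3748

86.3748 years


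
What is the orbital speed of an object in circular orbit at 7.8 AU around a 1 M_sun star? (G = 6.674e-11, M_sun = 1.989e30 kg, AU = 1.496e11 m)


v = sqrt(GM/r) = sqrt(6.674e-11 * 1.989e+30 / 1.167e+12) = 10665.8972

10665.8972 m/s


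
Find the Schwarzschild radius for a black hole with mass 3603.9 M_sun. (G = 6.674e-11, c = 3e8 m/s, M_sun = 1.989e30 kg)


M = 3603.9 * 1.989e30 kg = 7.1681571e+33 kg. rs = 2GM/c^2 = 2 * 6.674e-11 * 7.1681571e+33 / (3e8)^2 = 1.063e+07

1.063e+07 m


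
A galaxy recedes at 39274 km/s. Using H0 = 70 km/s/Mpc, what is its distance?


d = v / H0 = 39274 / 70 = 561.0571

561.0571 Mpc


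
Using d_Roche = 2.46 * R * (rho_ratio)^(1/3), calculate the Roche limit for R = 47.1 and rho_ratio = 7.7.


d_Roche = 2.46 * 47.1 * 7.7^(1/3) = 228.7984

228.7984


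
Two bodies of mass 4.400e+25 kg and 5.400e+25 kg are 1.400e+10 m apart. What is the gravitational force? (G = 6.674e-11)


F = G*m1*m2/r^2 = 6.674e-11 * 4.400e+25 * 5.400e+25 / (1.400e+10)^2 = 6.674e-11 * 2.376e+51 / 1.960e+20 = 8.091e+20

8.091e+20 N


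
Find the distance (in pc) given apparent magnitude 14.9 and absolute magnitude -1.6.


d = 10^((m - M + 5)/5) = 10^((14.9 - -1.6 + 5)/5) = 19952.6231

19952.6231 pc


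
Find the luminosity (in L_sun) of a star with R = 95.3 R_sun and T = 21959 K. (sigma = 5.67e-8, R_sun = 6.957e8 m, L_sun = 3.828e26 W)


R = 95.3 * 6.957e8 m = 6.630021e+10 m. L = 4*pi*R^2*sigma*T^4 = 4*pi*(6.630021e+10)^2 * 5.67e-8 * 21959^4 = 7.282373775e+32 W. L/L_sun = 7.282373775e+32 / 3.828e26 = 1.902e+06

1.902e+06 L_sun


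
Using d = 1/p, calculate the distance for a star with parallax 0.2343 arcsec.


d = 1/p = 1/0.2343 = 4.268

4.268 pc


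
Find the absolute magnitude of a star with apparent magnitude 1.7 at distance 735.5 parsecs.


M = m - 5*log10(d) + 5 = 1.7 - 5*log10(735.5) + 5 = -7.6329

-7.6329


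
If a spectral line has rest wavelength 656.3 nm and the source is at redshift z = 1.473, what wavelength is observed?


lam_obs = lam_emit * (1 + z) = 656.3 * (1 + 1.473) = 1623.0299

1623.0299 nm


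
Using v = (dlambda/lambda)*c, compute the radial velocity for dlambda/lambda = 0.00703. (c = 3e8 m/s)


v = (dlambda/lambda) * c = 0.00703 * 3e8 = 2.109e+06

2.109e+06 m/s


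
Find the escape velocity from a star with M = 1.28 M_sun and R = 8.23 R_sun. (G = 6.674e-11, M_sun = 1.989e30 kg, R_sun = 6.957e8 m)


M = 1.28 * 1.989e30 kg = 2.54592e+30 kg; R = 8.23 * 6.957e8 m = 5.725611e+09 m. v_esc = sqrt(2GM/R) = sqrt(2 * 6.674e-11 * 2.54592e+30 / 5.725611e+09) = 243623.712

243623.712 m/s


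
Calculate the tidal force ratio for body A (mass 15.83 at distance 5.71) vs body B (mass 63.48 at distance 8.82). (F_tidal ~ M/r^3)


Ratio = (M1/r1^3) / (M2/r2^3) = (15.83/5.71^3) / (63.48/8.82^3) = 0.9191

0.9191


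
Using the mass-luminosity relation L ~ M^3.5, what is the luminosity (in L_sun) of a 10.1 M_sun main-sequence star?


L/L_sun = (M/M_sun)^3.5 = 10.1^3.5 = 3274.3478

3274.3478 L_sun


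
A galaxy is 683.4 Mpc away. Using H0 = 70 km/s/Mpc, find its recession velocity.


v = H0 * d = 70 * 683.4 = 47838.0

47838.0 km/s


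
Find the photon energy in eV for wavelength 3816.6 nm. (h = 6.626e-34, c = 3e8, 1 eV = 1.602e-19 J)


E = hc/lambda = 6.626e-34 * 3e8 / 3.817e-06 = 5.208e-20 J = 0.3251 eV

0.3251 eV


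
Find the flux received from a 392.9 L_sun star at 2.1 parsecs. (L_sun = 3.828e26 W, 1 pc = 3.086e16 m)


F = L / (4*pi*d^2) = 1.504e+29 / (4*pi*(6.481e+16)^2) = 2.850e-06

2.850e-06 W/m^2


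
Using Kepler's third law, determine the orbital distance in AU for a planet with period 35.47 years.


a = P^(2/3) = 35.47^(2/3) = 10.7955

10.7955 AU


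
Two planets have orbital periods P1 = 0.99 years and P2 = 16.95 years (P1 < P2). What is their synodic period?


1/P_syn = |1/P1 - 1/P2| = |1/0.99 - 1/16.95| => P_syn = 1.0514

1.0514 years


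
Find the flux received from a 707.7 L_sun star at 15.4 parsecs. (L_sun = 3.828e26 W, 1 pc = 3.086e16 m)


F = L / (4*pi*d^2) = 2.709e+29 / (4*pi*(4.752e+17)^2) = 9.545e-08

9.545e-08 W/m^2


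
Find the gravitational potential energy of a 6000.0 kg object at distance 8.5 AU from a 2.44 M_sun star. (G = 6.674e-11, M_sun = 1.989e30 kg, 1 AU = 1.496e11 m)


M = 2.44 * 1.989e30 kg = 4.85316e+30 kg; r = 8.5 AU * 1.496e11 m/AU = 1.2716e+12 m. U = -GM*m/r = -(6.674e-11 * 4.85316e+30 * 6000.0) / 1.2716e+12 = -1.528e+12

-1.528e+12 J


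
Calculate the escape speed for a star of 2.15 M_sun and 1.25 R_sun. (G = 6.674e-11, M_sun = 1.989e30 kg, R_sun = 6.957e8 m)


M = 2.15 * 1.989e30 kg = 4.27635e+30 kg; R = 1.25 * 6.957e8 m = 8.69625e+08 m. v_esc = sqrt(2GM/R) = sqrt(2 * 6.674e-11 * 4.27635e+30 / 8.69625e+08) = 810174.7659

810174.7659 m/s


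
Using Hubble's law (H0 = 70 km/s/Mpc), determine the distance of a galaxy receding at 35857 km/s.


d = v / H0 = 35857 / 70 = 512.2429

512.2429 Mpc


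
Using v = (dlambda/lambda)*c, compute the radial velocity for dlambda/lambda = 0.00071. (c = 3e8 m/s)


v = (dlambda/lambda) * c = 0.00071 * 3e8 = 213000.0

213000.0 m/s


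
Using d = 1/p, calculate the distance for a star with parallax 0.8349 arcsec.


d = 1/p = 1/0.8349 = 1.1977

1.1977 pc


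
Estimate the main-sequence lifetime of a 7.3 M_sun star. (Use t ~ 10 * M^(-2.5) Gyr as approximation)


t = 10 * M^(-2.5) = 10 * 7.3^(-2.5) = 0.0695

0.0695 Gyr


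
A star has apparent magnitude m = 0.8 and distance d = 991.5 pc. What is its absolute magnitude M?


M = m - 5*log10(d) + 5 = 0.8 - 5*log10(991.5) + 5 = -9.1815

-9.1815


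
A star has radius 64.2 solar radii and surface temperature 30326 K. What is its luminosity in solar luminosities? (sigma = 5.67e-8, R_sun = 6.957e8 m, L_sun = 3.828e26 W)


R = 64.2 * 6.957e8 m = 4.466394e+10 m. L = 4*pi*R^2*sigma*T^4 = 4*pi*(4.466394e+10)^2 * 5.67e-8 * 30326^4 = 1.202174491e+33 W. L/L_sun = 1.202174491e+33 / 3.828e26 = 3.140e+06

3.140e+06 L_sun


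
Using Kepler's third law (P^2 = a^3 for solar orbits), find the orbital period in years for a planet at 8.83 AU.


P = a^(3/2) = 8.83^1.5 = 26.2386

26.2386 years


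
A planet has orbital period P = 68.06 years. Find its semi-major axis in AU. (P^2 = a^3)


a = P^(2/3) = 68.06^(2/3) = 16.6697

16.6697 AU


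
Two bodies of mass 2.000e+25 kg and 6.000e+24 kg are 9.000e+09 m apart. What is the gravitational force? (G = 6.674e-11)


F = G*m1*m2/r^2 = 6.674e-11 * 2.000e+25 * 6.000e+24 / (9.000e+09)^2 = 6.674e-11 * 1.200e+50 / 8.100e+19 = 9.887e+19

9.887e+19 N


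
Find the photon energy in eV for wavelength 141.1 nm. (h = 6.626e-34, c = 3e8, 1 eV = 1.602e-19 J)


E = hc/lambda = 6.626e-34 * 3e8 / 1.411e-07 = 1.409e-18 J = 8.7939 eV

8.7939 eV


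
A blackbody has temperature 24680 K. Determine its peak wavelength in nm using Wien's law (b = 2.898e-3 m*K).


lam_max = b / T = 2.898e-3 / 24680 = 1.174e-07 m = 117.423 nm

117.423 nm


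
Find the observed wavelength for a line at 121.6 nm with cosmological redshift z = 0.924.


lam_obs = lam_emit * (1 + z) = 121.6 * (1 + 0.924) = 233.9584

233.9584 nm


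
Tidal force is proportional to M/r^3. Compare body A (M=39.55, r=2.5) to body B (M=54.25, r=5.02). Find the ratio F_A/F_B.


Ratio = (M1/r1^3) / (M2/r2^3) = (39.55/2.5^3) / (54.25/5.02^3) = 5.9025

5.9025


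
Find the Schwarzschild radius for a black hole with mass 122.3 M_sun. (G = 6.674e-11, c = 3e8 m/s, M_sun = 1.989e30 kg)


M = 122.3 * 1.989e30 kg = 2.432547e+32 kg. rs = 2GM/c^2 = 2 * 6.674e-11 * 2.432547e+32 / (3e8)^2 = 360773.7484

360773.7484 m


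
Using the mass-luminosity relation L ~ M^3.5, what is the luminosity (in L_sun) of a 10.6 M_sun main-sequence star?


L/L_sun = (M/M_sun)^3.5 = 10.6^3.5 = 3877.6672

3877.6672 L_sun


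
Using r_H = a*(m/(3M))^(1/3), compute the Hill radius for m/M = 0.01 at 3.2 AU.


r_H = a * (m/3M)^(1/3) = 3.2 * (0.01/3)^(1/3) = 0.478

0.478 AU


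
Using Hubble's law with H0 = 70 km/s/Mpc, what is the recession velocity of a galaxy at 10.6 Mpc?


v = H0 * d = 70 * 10.6 = 742.0

742.0 km/s


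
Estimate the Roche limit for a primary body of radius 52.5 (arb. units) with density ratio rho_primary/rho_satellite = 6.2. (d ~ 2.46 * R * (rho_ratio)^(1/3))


d_Roche = 2.46 * 52.5 * 6.2^(1/3) = 237.2602

237.2602


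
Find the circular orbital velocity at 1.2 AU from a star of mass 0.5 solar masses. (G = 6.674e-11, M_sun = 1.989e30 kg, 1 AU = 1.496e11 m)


v = sqrt(GM/r) = sqrt(6.674e-11 * 9.945e+29 / 1.795e+11) = 19228.2197

19228.2197 m/s


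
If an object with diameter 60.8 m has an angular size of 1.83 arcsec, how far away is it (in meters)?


D = size / theta_rad, theta_rad = 1.83 * pi/(180*3600) = 8.872e-06, D = 6.853e+06

6.853e+06 m


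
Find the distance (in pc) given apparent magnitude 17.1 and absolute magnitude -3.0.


d = 10^((m - M + 5)/5) = 10^((17.1 - -3.0 + 5)/5) = 104712.8548

104712.8548 pc


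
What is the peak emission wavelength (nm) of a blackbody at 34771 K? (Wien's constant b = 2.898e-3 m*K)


lam_max = b / T = 2.898e-3 / 34771 = 8.335e-08 m = 83.3453 nm

83.3453 nm


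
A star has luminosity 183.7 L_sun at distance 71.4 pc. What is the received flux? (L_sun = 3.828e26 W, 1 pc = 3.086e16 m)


F = L / (4*pi*d^2) = 7.032e+28 / (4*pi*(2.203e+18)^2) = 1.153e-09

1.153e-09 W/m^2


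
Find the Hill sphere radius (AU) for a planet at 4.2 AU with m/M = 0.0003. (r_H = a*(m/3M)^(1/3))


r_H = a * (m/3M)^(1/3) = 4.2 * (0.0003/3)^(1/3) = 0.1949

0.1949 AU


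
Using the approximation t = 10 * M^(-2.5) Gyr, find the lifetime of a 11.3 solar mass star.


t = 10 * M^(-2.5) = 10 * 11.3^(-2.5) = 0.0233

0.0233 Gyr


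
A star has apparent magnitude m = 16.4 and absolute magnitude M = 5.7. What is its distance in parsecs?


d = 10^((m - M + 5)/5) = 10^((16.4 - 5.7 + 5)/5) = 1380.3843

1380.3843 pc


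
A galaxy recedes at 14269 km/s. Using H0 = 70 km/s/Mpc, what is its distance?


d = v / H0 = 14269 / 70 = 203.8429

203.8429 Mpc
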